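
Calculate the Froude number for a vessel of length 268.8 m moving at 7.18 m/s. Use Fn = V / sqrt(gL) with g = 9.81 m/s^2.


Formula: Fn = V / sqrt(g * L)
Step 1 — g * L = 9.81 * 268.8 = 2636.928
Step 2 — sqrt(g * L) = sqrt(2636.928) = 51.351027
Step 3 — Fn = 7.18 / 51.351027 ≈ 0.13982 (5 s.f.)

0.13982


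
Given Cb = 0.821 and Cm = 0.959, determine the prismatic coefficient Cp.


Formula: Cp = Cb / Cm
Substituting: Cp = 0.821 / 0.959
Result: Cp ≈ 0.85610 (5 s.f.)

0.85610


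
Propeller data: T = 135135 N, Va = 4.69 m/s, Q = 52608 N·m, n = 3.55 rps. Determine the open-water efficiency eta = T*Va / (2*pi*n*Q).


Formula: eta = T * Va / (2 * pi * n * Q)
Step 1 — numerator = T * Va = 135135 * 4.69 = 633783.15
Step 2 — 2 * pi * n = 2 * pi * 3.55 = 22.305308
Step 3 — denominator = 22.305308 * 52608 = 1173437.64
Step 4 — eta = 633783.15 / 1173437.64 ≈ 0.54011 (5 s.f.)

0.54011


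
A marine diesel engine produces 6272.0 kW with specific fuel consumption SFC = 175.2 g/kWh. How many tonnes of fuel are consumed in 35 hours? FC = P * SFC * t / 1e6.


Formula: FC (tonnes) = P * SFC * t / 1,000,000
Step 1 — P * SFC * t = 6272.0 * 175.2 * 35 = 38459904.0 g
Step 2 — FC (tonnes) = 38459904.0 / 1,000,000 ≈ 38.460 tonnes (5 s.f.)

38.460 tonnes


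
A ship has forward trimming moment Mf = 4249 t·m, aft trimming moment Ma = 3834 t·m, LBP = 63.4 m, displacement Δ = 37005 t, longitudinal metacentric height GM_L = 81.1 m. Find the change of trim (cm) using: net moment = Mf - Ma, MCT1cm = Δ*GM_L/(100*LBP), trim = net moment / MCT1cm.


Formula: net trimming moment = Mf - Ma; MCT1cm = Δ*GM_L/(100*LBP); trim = net moment / MCT1cm
Step 1 — net trimming moment = 4249 - 3834 = 415 t·m
Step 2 — MCT1cm = 37005 * 81.1 / (100 * 63.4) = 473.3605 t·m/cm
Step 3 — trim = 415 / 473.3605 ≈ 0.87671 cm (5 s.f.)

0.87671 cm


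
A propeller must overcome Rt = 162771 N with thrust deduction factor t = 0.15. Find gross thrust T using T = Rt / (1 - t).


Formula: T = Rt / (1 - t)
Step 1 — (1 - t) = 1 - 0.15 = 0.85
Step 2 — T = 162771 / 0.85 ≈ 191500 N (5 s.f.)

191500 N


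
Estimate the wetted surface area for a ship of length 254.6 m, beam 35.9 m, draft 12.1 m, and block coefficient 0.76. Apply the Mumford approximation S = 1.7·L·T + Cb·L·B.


Formula: S = 1.7*L*T + V/T with V = Cb*L*B*T, i.e. S = L * (1.7*T + Cb*B)
Step 1 — 1.7*T = 1.7 * 12.1 = 20.57 m
Step 2 — Cb*B = 0.76 * 35.9 = 27.284 m
Step 3 — 1.7*T + Cb*B = 20.57 + 27.284 = 47.854 m
Step 4 — S = 254.6 * 47.854 ≈ 12184 m^2 (5 s.f.)

12184 m^2


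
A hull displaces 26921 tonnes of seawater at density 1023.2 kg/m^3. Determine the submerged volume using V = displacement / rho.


Formula: V = mass / rho
Step 1 — convert tonnes to kg: 26921 t * 1000 = 26921000 kg
Step 2 — V = 26921000 / 1023.2 ≈ 26311 m^3 (5 s.f.)

26311 m^3


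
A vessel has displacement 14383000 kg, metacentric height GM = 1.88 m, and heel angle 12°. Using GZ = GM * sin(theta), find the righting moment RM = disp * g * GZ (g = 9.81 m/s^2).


Formula: GZ = GM * sin(theta); RM = disp * g * GZ
Step 1 — GZ = 1.88 * sin(12°) = 1.88 * 0.207912 = 0.390875 m
Step 2 — RM = 14383000 * 9.81 * 0.390875 ≈ 55151000 N·m (5 s.f.)

55151000 N·m


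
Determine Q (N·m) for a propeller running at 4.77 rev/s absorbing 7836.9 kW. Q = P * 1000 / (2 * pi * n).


Formula: Q = P_W / (2 * pi * n)
Step 1 — P_W = 7836.9 kW * 1000 = 7836900.0 W
Step 2 — 2 * pi * n = 2 * pi * 4.77 = 29.970794
Step 3 — Q = 7836900.0 / 29.970794 ≈ 261480 N·m (5 s.f.)

261480 N·m


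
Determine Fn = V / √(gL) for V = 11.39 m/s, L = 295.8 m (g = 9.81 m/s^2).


Formula: Fn = V / sqrt(g * L)
Step 1 — g * L = 9.81 * 295.8 = 2901.798
Step 2 — sqrt(g * L) = sqrt(2901.798) = 53.868339
Step 3 — Fn = 11.39 / 53.868339 ≈ 0.21144 (5 s.f.)

0.21144


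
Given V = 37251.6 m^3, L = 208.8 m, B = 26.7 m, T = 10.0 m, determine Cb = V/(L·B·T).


Formula: Cb = V / (L * B * T)
Step 1 — L * B * T = 208.8 * 26.7 * 10.0 = 55749.6 m^3
Step 2 — Cb = 37251.6 / 55749.6 ≈ 0.66819 (5 s.f.)

0.66819


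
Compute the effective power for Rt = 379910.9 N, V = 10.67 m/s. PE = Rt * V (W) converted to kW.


Formula: PE = Rt * V / 1000 (kW)
Step 1 — PE (W) = 379910.9 * 10.67 = 4053649.303 W
Step 2 — PE (kW) = 4053649.303 / 1000 ≈ 4053.6 kW (5 s.f.)

4053.6 kW


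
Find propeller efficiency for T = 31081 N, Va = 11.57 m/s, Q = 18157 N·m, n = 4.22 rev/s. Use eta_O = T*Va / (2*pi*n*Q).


Formula: eta = T * Va / (2 * pi * n * Q)
Step 1 — numerator = T * Va = 31081 * 11.57 = 359607.17
Step 2 — 2 * pi * n = 2 * pi * 4.22 = 26.515042
Step 3 — denominator = 26.515042 * 18157 = 481433.62
Step 4 — eta = 359607.17 / 481433.62 ≈ 0.74695 (5 s.f.)

0.74695


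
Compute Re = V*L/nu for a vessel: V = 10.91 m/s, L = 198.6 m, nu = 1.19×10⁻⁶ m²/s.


Formula: Re = V * L / nu
Step 1 — V * L = 10.91 * 198.6 = 2166.726 m^2/s
Step 2 — Re = 2166.726 / 1.19e-6 = 1.82e+09

1.82e+09


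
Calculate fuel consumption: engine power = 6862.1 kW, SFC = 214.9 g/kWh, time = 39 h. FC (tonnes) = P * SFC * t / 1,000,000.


Formula: FC (tonnes) = P * SFC * t / 1,000,000
Step 1 — P * SFC * t = 6862.1 * 214.9 * 39 = 57511946.31 g
Step 2 — FC (tonnes) = 57511946.31 / 1,000,000 ≈ 57.512 tonnes (5 s.f.)

57.512 tonnes


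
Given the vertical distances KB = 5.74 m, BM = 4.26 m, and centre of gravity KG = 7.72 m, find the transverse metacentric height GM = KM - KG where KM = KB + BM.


Formula: GM = KB + BM - KG
Step 1 — KM = KB + BM = 5.74 + 4.26 = 10.0 m
Step 2 — GM = KM - KG = 10.0 - 7.72 = 2.28 m

2.28 m


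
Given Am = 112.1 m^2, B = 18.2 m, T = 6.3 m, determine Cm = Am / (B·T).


Formula: Cm = Am / (B * T)
Step 1 — B * T = 18.2 * 6.3 = 114.66 m^2
Step 2 — Cm = 112.1 / 114.66 ≈ 0.97767 (5 s.f.)

0.97767


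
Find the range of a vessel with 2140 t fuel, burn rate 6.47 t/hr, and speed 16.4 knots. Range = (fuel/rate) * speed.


Formula: endurance = fuel / rate; range = endurance * speed
Step 1 — endurance = 2140 / 6.47 = 330.7573 hours
Step 2 — range = 330.7573 * 16.4 ≈ 5424.4 nautical miles (5 s.f.)

5424.4 NM


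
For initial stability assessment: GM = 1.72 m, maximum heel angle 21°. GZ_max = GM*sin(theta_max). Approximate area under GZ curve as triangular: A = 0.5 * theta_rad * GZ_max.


Formula: GZ_max = GM * sin(theta); Area = 0.5 * theta_rad * GZ_max
Step 1 — GZ_max = 1.72 * sin(21°) = 1.72 * 0.358368 = 0.616393 m
Step 2 — theta_rad = 21 * pi/180 = 0.366519 rad
Step 3 — Area = 0.5 * 0.366519 * 0.616393 ≈ 0.11296 m·rad (5 s.f.)

0.11296 m·rad


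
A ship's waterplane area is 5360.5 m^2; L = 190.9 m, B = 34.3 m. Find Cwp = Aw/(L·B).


Formula: Cwp = Aw / (L * B)
Step 1 — L * B = 190.9 * 34.3 = 6547.87 m^2
Step 2 — Cwp = 5360.5 / 6547.87 ≈ 0.81866 (5 s.f.)

0.81866


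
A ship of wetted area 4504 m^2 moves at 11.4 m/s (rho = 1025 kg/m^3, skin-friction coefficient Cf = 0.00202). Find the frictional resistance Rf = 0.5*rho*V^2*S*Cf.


Formula: Rf = 0.5 * rho * V^2 * S * Cf
Step 1 — V^2 = 11.4^2 = 129.96
Step 2 — 0.5 * rho * V^2 = 0.5 * 1025 * 129.96 = 66604.5
Step 3 — Rf = 66604.5 * 4504 * 0.00202 ≈ 605970 N (5 s.f.)

605970 N


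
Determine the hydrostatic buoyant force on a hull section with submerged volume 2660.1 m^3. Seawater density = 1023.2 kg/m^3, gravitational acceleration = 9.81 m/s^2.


Formula: Fb = rho * g * V
Substituting: Fb = 1023.2 * 9.81 * 2660.1
Intermediate: 1023.2 * 9.81 = 10037.592
Result: Fb = 10037.592 * 2660.1 ≈ 26701000 N (5 s.f.)

26701000 N


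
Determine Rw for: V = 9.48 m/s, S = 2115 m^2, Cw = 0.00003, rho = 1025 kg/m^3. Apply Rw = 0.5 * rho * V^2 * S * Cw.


Formula: Rw = 0.5 * rho * V^2 * S * Cw
Step 1 — V^2 = 9.48^2 = 89.8704
Step 2 — 0.5 * rho * V^2 = 0.5 * 1025 * 89.8704 = 46058.58
Step 3 — Rw = 46058.58 * 2115 * 0.00003 ≈ 2922.4 N (5 s.f.)

2922.4 N


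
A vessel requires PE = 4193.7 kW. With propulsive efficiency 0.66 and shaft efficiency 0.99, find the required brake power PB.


Formula: PB = PE / (eta_D * eta_S)
Step 1 — combined efficiency = eta_D * eta_S = 0.66 * 0.99 = 0.6534
Step 2 — PB = 4193.7 / 0.6534 ≈ 6418.3 kW (5 s.f.)

6418.3 kW


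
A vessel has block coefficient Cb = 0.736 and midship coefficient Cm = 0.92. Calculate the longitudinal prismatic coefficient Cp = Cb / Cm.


Formula: Cp = Cb / Cm
Substituting: Cp = 0.736 / 0.92
Result: Cp ≈ 0.80000 (5 s.f.)

0.80000


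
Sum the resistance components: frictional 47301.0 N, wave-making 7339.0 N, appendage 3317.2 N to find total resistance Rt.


Formula: Rt = Rf + Rw + Ra
Substituting: Rt = 47301.0 + 7339.0 + 3317.2
Result: Rt = 57957.2 N

57957.2 N


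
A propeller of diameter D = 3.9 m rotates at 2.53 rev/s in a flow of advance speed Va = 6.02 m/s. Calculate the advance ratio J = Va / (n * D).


Formula: J = Va / (n * D)
Step 1 — n * D = 2.53 * 3.9 = 9.867
Step 2 — J = 6.02 / 9.867 ≈ 0.61011 (5 s.f.)

0.61011


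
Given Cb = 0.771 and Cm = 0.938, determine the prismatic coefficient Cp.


Formula: Cp = Cb / Cm
Substituting: Cp = 0.771 / 0.938
Result: Cp ≈ 0.82196 (5 s.f.)

0.82196


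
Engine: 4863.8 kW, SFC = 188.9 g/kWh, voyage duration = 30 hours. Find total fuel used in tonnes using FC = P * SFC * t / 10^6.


Formula: FC (tonnes) = P * SFC * t / 1,000,000
Step 1 — P * SFC * t = 4863.8 * 188.9 * 30 = 27563154.6 g
Step 2 — FC (tonnes) = 27563154.6 / 1,000,000 ≈ 27.563 tonnes (5 s.f.)

27.563 tonnes


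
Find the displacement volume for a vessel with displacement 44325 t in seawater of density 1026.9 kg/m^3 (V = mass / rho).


Formula: V = mass / rho
Step 1 — convert tonnes to kg: 44325 t * 1000 = 44325000 kg
Step 2 — V = 44325000 / 1026.9 ≈ 43164 m^3 (5 s.f.)

43164 m^3


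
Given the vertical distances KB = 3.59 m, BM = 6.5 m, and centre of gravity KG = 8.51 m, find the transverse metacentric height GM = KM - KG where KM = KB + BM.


Formula: GM = KB + BM - KG
Step 1 — KM = KB + BM = 3.59 + 6.5 = 10.09 m
Step 2 — GM = KM - KG = 10.09 - 8.51 = 1.58 m

1.58 m


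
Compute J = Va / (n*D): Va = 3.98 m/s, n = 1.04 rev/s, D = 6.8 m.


Formula: J = Va / (n * D)
Step 1 — n * D = 1.04 * 6.8 = 7.072
Step 2 — J = 3.98 / 7.072 ≈ 0.56278 (5 s.f.)

0.56278


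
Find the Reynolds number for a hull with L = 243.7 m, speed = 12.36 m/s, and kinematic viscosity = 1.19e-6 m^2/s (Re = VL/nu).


Formula: Re = V * L / nu
Step 1 — V * L = 12.36 * 243.7 = 3012.132 m^2/s
Step 2 — Re = 3012.132 / 1.19e-6 = 2.53e+09

2.53e+09


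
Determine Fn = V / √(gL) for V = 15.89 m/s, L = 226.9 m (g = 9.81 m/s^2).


Formula: Fn = V / sqrt(g * L)
Step 1 — g * L = 9.81 * 226.9 = 2225.889
Step 2 — sqrt(g * L) = sqrt(2225.889) = 47.179328
Step 3 — Fn = 15.89 / 47.179328 ≈ 0.33680 (5 s.f.)

0.33680


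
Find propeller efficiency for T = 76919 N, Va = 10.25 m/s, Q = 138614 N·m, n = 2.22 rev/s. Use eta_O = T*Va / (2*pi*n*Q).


Formula: eta = T * Va / (2 * pi * n * Q)
Step 1 — numerator = T * Va = 76919 * 10.25 = 788419.75
Step 2 — 2 * pi * n = 2 * pi * 2.22 = 13.948671
Step 3 — denominator = 13.948671 * 138614 = 1933481.08
Step 4 — eta = 788419.75 / 1933481.08 ≈ 0.40777 (5 s.f.)

0.40777


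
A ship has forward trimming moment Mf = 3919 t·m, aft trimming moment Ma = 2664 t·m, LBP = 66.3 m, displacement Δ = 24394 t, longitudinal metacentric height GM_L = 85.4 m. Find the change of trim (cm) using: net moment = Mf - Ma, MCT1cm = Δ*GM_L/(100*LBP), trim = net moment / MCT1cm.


Formula: net trimming moment = Mf - Ma; MCT1cm = Δ*GM_L/(100*LBP); trim = net moment / MCT1cm
Step 1 — net trimming moment = 3919 - 2664 = 1255 t·m
Step 2 — MCT1cm = 24394 * 85.4 / (100 * 66.3) = 314.2153 t·m/cm
Step 3 — trim = 1255 / 314.2153 ≈ 3.9941 cm (5 s.f.)

3.9941 cm


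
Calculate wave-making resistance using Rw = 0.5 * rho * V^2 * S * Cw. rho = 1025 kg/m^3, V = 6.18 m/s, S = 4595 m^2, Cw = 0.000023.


Formula: Rw = 0.5 * rho * V^2 * S * Cw
Step 1 — V^2 = 6.18^2 = 38.1924
Step 2 — 0.5 * rho * V^2 = 0.5 * 1025 * 38.1924 = 19573.605
Step 3 — Rw = 19573.605 * 4595 * 0.000023 ≈ 2068.6 N (5 s.f.)

2068.6 N


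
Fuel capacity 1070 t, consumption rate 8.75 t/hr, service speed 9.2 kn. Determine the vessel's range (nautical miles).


Formula: endurance = fuel / rate; range = endurance * speed
Step 1 — endurance = 1070 / 8.75 = 122.2857 hours
Step 2 — range = 122.2857 * 9.2 ≈ 1125.0 nautical miles (5 s.f.)

1125.0 NM


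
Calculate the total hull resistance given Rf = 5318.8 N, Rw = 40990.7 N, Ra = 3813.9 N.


Formula: Rt = Rf + Rw + Ra
Substituting: Rt = 5318.8 + 40990.7 + 3813.9
Result: Rt = 50123.4 N

50123.4 N


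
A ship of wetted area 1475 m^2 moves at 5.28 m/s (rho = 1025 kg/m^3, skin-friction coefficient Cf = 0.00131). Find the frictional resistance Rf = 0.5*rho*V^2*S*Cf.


Formula: Rf = 0.5 * rho * V^2 * S * Cf
Step 1 — V^2 = 5.28^2 = 27.8784
Step 2 — 0.5 * rho * V^2 = 0.5 * 1025 * 27.8784 = 14287.68
Step 3 — Rf = 14287.68 * 1475 * 0.00131 ≈ 27607 N (5 s.f.)

27607 N


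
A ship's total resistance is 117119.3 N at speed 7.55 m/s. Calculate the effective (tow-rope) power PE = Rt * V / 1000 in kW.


Formula: PE = Rt * V / 1000 (kW)
Step 1 — PE (W) = 117119.3 * 7.55 = 884250.715 W
Step 2 — PE (kW) = 884250.715 / 1000 ≈ 884.25 kW (5 s.f.)

884.25 kW


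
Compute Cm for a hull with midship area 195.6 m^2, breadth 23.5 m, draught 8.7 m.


Formula: Cm = Am / (B * T)
Step 1 — B * T = 23.5 * 8.7 = 204.45 m^2
Step 2 — Cm = 195.6 / 204.45 ≈ 0.95671 (5 s.f.)

0.95671


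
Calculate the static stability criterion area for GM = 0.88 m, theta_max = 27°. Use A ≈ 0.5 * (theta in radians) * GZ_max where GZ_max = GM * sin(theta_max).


Formula: GZ_max = GM * sin(theta); Area = 0.5 * theta_rad * GZ_max
Step 1 — GZ_max = 0.88 * sin(27°) = 0.88 * 0.45399 = 0.399511 m
Step 2 — theta_rad = 27 * pi/180 = 0.471239 rad
Step 3 — Area = 0.5 * 0.471239 * 0.399511 ≈ 0.094133 m·rad (5 s.f.)

0.094133 m·rad


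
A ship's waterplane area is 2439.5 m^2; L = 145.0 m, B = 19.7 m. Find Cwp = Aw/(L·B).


Formula: Cwp = Aw / (L * B)
Step 1 — L * B = 145.0 * 19.7 = 2856.5 m^2
Step 2 — Cwp = 2439.5 / 2856.5 ≈ 0.85402 (5 s.f.)

0.85402


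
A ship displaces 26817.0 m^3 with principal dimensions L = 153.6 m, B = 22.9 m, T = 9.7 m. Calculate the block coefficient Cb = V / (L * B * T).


Formula: Cb = V / (L * B * T)
Step 1 — L * B * T = 153.6 * 22.9 * 9.7 = 34119.168 m^3
Step 2 — Cb = 26817.0 / 34119.168 ≈ 0.78598 (5 s.f.)

0.78598


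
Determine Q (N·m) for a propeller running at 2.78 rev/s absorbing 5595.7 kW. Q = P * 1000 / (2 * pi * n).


Formula: Q = P_W / (2 * pi * n)
Step 1 — P_W = 5595.7 kW * 1000 = 5595700.0 W
Step 2 — 2 * pi * n = 2 * pi * 2.78 = 17.467255
Step 3 — Q = 5595700.0 / 17.467255 ≈ 320350 N·m (5 s.f.)

320350 N·m


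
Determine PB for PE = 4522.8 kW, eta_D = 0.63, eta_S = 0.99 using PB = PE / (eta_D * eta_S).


Formula: PB = PE / (eta_D * eta_S)
Step 1 — combined efficiency = eta_D * eta_S = 0.63 * 0.99 = 0.6237
Step 2 — PB = 4522.8 / 0.6237 ≈ 7251.6 kW (5 s.f.)

7251.6 kW


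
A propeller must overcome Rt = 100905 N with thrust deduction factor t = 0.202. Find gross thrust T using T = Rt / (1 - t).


Formula: T = Rt / (1 - t)
Step 1 — (1 - t) = 1 - 0.202 = 0.798
Step 2 — T = 100905 / 0.798 ≈ 126450 N (5 s.f.)

126450 N


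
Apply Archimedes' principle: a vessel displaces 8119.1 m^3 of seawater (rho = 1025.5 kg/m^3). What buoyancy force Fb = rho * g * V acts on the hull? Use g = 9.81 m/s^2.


Formula: Fb = rho * g * V
Substituting: Fb = 1025.5 * 9.81 * 8119.1
Intermediate: 1025.5 * 9.81 = 10060.155
Result: Fb = 10060.155 * 8119.1 ≈ 81679000 N (5 s.f.)

81679000 N


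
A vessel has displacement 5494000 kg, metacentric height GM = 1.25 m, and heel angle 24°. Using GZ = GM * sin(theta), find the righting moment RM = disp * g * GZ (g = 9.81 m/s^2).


Formula: GZ = GM * sin(theta); RM = disp * g * GZ
Step 1 — GZ = 1.25 * sin(24°) = 1.25 * 0.406737 = 0.508421 m
Step 2 — RM = 5494000 * 9.81 * 0.508421 ≈ 27402000 N·m (5 s.f.)

27402000 N·m


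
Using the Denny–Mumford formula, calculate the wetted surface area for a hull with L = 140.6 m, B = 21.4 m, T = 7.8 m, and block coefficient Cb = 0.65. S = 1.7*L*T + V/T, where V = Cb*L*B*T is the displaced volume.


Formula: S = 1.7*L*T + V/T with V = Cb*L*B*T, i.e. S = L * (1.7*T + Cb*B)
Step 1 — 1.7*T = 1.7 * 7.8 = 13.26 m
Step 2 — Cb*B = 0.65 * 21.4 = 13.91 m
Step 3 — 1.7*T + Cb*B = 13.26 + 13.91 = 27.17 m
Step 4 — S = 140.6 * 27.17 ≈ 3820.1 m^2 (5 s.f.)

3820.1 m^2


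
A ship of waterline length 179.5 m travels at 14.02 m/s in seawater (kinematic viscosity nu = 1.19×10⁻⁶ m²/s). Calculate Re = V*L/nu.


Formula: Re = V * L / nu
Step 1 — V * L = 14.02 * 179.5 = 2516.59 m^2/s
Step 2 — Re = 2516.59 / 1.19e-6 = 2.11e+09

2.11e+09


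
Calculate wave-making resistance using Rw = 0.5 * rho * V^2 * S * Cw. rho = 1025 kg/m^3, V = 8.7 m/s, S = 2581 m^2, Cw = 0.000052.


Formula: Rw = 0.5 * rho * V^2 * S * Cw
Step 1 — V^2 = 8.7^2 = 75.69
Step 2 — 0.5 * rho * V^2 = 0.5 * 1025 * 75.69 = 38791.125
Step 3 — Rw = 38791.125 * 2581 * 0.000052 ≈ 5206.2 N (5 s.f.)

5206.2 N


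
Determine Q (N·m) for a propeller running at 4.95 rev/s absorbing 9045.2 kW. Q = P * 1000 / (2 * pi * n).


Formula: Q = P_W / (2 * pi * n)
Step 1 — P_W = 9045.2 kW * 1000 = 9045200.0 W
Step 2 — 2 * pi * n = 2 * pi * 4.95 = 31.101767
Step 3 — Q = 9045200.0 / 31.101767 ≈ 290830 N·m (5 s.f.)

290830 N·m


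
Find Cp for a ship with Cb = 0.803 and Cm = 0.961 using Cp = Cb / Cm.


Formula: Cp = Cb / Cm
Substituting: Cp = 0.803 / 0.961
Result: Cp ≈ 0.83559 (5 s.f.)

0.83559


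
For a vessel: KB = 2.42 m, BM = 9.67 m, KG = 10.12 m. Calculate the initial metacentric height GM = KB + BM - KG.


Formula: GM = KB + BM - KG
Step 1 — KM = KB + BM = 2.42 + 9.67 = 12.09 m
Step 2 — GM = KM - KG = 12.09 - 10.12 = 1.97 m

1.97 m


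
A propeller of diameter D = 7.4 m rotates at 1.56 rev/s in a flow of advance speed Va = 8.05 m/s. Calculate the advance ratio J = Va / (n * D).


Formula: J = Va / (n * D)
Step 1 — n * D = 1.56 * 7.4 = 11.544
Step 2 — J = 8.05 / 11.544 ≈ 0.69733 (5 s.f.)

0.69733


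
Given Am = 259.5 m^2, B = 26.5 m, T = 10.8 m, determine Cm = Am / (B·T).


Formula: Cm = Am / (B * T)
Step 1 — B * T = 26.5 * 10.8 = 286.2 m^2
Step 2 — Cm = 259.5 / 286.2 ≈ 0.90671 (5 s.f.)

0.90671


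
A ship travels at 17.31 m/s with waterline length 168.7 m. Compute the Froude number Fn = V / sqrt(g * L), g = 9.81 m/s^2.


Formula: Fn = V / sqrt(g * L)
Step 1 — g * L = 9.81 * 168.7 = 1654.947
Step 2 — sqrt(g * L) = sqrt(1654.947) = 40.68104
Step 3 — Fn = 17.31 / 40.68104 ≈ 0.42551 (5 s.f.)

0.42551


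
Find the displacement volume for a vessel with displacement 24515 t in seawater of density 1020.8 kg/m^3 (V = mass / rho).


Formula: V = mass / rho
Step 1 — convert tonnes to kg: 24515 t * 1000 = 24515000 kg
Step 2 — V = 24515000 / 1020.8 ≈ 24015 m^3 (5 s.f.)

24015 m^3


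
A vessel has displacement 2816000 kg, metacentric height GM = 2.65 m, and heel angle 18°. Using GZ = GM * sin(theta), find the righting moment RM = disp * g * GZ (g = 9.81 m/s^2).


Formula: GZ = GM * sin(theta); RM = disp * g * GZ
Step 1 — GZ = 2.65 * sin(18°) = 2.65 * 0.309017 = 0.818895 m
Step 2 — RM = 2816000 * 9.81 * 0.818895 ≈ 22622000 N·m (5 s.f.)

22622000 N·m


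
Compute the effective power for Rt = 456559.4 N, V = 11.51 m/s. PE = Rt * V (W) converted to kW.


Formula: PE = Rt * V / 1000 (kW)
Step 1 — PE (W) = 456559.4 * 11.51 = 5254998.694 W
Step 2 — PE (kW) = 5254998.694 / 1000 ≈ 5255.0 kW (5 s.f.)

5255.0 kW


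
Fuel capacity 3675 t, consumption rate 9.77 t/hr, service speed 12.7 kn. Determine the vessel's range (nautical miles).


Formula: endurance = fuel / rate; range = endurance * speed
Step 1 — endurance = 3675 / 9.77 = 376.1515 hours
Step 2 — range = 376.1515 * 12.7 ≈ 4777.1 nautical miles (5 s.f.)

4777.1 NM


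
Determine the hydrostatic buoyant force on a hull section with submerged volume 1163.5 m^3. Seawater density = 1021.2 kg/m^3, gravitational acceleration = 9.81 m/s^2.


Formula: Fb = rho * g * V
Substituting: Fb = 1021.2 * 9.81 * 1163.5
Intermediate: 1021.2 * 9.81 = 10017.972
Result: Fb = 10017.972 * 1163.5 ≈ 11656000 N (5 s.f.)

11656000 N


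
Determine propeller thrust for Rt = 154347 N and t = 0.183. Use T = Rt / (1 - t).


Formula: T = Rt / (1 - t)
Step 1 — (1 - t) = 1 - 0.183 = 0.817
Step 2 — T = 154347 / 0.817 ≈ 188920 N (5 s.f.)

188920 N


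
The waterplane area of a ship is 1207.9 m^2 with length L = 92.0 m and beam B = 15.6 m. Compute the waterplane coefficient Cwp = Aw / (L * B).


Formula: Cwp = Aw / (L * B)
Step 1 — L * B = 92.0 * 15.6 = 1435.2 m^2
Step 2 — Cwp = 1207.9 / 1435.2 ≈ 0.84162 (5 s.f.)

0.84162


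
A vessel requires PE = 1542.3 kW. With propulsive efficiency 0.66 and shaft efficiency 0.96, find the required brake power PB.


Formula: PB = PE / (eta_D * eta_S)
Step 1 — combined efficiency = eta_D * eta_S = 0.66 * 0.96 = 0.6336
Step 2 — PB = 1542.3 / 0.6336 ≈ 2434.2 kW (5 s.f.)

2434.2 kW


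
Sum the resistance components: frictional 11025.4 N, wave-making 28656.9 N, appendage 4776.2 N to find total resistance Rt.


Formula: Rt = Rf + Rw + Ra
Substituting: Rt = 11025.4 + 28656.9 + 4776.2
Result: Rt = 44458.5 N

44458.5 N


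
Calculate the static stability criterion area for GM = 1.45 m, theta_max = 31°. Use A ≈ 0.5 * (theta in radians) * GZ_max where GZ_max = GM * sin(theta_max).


Formula: GZ_max = GM * sin(theta); Area = 0.5 * theta_rad * GZ_max
Step 1 — GZ_max = 1.45 * sin(31°) = 1.45 * 0.515038 = 0.746805 m
Step 2 — theta_rad = 31 * pi/180 = 0.541052 rad
Step 3 — Area = 0.5 * 0.541052 * 0.746805 ≈ 0.20203 m·rad (5 s.f.)

0.20203 m·rad


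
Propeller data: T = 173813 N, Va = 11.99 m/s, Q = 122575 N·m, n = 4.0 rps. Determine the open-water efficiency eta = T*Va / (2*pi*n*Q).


Formula: eta = T * Va / (2 * pi * n * Q)
Step 1 — numerator = T * Va = 173813 * 11.99 = 2084017.87
Step 2 — 2 * pi * n = 2 * pi * 4.0 = 25.132741
Step 3 — denominator = 25.132741 * 122575 = 3080645.73
Step 4 — eta = 2084017.87 / 3080645.73 ≈ 0.67649 (5 s.f.)

0.67649


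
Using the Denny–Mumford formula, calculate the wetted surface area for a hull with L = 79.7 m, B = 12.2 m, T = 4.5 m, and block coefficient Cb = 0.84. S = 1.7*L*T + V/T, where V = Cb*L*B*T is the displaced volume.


Formula: S = 1.7*L*T + V/T with V = Cb*L*B*T, i.e. S = L * (1.7*T + Cb*B)
Step 1 — 1.7*T = 1.7 * 4.5 = 7.65 m
Step 2 — Cb*B = 0.84 * 12.2 = 10.248 m
Step 3 — 1.7*T + Cb*B = 7.65 + 10.248 = 17.898 m
Step 4 — S = 79.7 * 17.898 ≈ 1426.5 m^2 (5 s.f.)

1426.5 m^2


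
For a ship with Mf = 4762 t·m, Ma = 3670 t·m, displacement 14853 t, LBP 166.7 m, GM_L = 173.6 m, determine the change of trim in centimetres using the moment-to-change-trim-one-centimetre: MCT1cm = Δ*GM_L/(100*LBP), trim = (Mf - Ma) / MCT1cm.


Formula: net trimming moment = Mf - Ma; MCT1cm = Δ*GM_L/(100*LBP); trim = net moment / MCT1cm
Step 1 — net trimming moment = 4762 - 3670 = 1092 t·m
Step 2 — MCT1cm = 14853 * 173.6 / (100 * 166.7) = 154.6779 t·m/cm
Step 3 — trim = 1092 / 154.6779 ≈ 7.0598 cm (5 s.f.)

7.0598 cm


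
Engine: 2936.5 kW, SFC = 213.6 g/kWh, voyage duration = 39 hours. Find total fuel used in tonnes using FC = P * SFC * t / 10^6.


Formula: FC (tonnes) = P * SFC * t / 1,000,000
Step 1 — P * SFC * t = 2936.5 * 213.6 * 39 = 24462219.6 g
Step 2 — FC (tonnes) = 24462219.6 / 1,000,000 ≈ 24.462 tonnes (5 s.f.)

24.462 tonnes


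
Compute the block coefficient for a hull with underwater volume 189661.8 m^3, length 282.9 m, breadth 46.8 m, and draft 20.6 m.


Formula: Cb = V / (L * B * T)
Step 1 — L * B * T = 282.9 * 46.8 * 20.6 = 272738.232 m^3
Step 2 — Cb = 189661.8 / 272738.232 ≈ 0.69540 (5 s.f.)

0.69540


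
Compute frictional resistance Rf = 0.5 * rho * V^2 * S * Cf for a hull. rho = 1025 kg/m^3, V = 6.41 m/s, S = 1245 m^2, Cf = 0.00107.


Formula: Rf = 0.5 * rho * V^2 * S * Cf
Step 1 — V^2 = 6.41^2 = 41.0881
Step 2 — 0.5 * rho * V^2 = 0.5 * 1025 * 41.0881 = 21057.65125
Step 3 — Rf = 21057.65125 * 1245 * 0.00107 ≈ 28052 N (5 s.f.)

28052 N


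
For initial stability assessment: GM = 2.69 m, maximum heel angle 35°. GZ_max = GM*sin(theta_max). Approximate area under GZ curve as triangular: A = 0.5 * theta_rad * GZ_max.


Formula: GZ_max = GM * sin(theta); Area = 0.5 * theta_rad * GZ_max
Step 1 — GZ_max = 2.69 * sin(35°) = 2.69 * 0.573576 = 1.542919 m
Step 2 — theta_rad = 35 * pi/180 = 0.610865 rad
Step 3 — Area = 0.5 * 0.610865 * 1.542919 ≈ 0.47126 m·rad (5 s.f.)

0.47126 m·rad


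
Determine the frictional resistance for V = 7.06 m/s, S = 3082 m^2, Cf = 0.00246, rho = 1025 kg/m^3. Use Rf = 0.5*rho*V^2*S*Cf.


Formula: Rf = 0.5 * rho * V^2 * S * Cf
Step 1 — V^2 = 7.06^2 = 49.8436
Step 2 — 0.5 * rho * V^2 = 0.5 * 1025 * 49.8436 = 25544.845
Step 3 — Rf = 25544.845 * 3082 * 0.00246 ≈ 193670 N (5 s.f.)

193670 N


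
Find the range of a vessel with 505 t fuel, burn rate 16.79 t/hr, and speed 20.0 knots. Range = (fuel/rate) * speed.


Formula: endurance = fuel / rate; range = endurance * speed
Step 1 — endurance = 505 / 16.79 = 30.0774 hours
Step 2 — range = 30.0774 * 20.0 ≈ 601.55 nautical miles (5 s.f.)

601.55 NM


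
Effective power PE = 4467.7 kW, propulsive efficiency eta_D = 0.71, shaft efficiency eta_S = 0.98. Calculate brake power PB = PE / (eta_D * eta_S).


Formula: PB = PE / (eta_D * eta_S)
Step 1 — combined efficiency = eta_D * eta_S = 0.71 * 0.98 = 0.6958
Step 2 — PB = 4467.7 / 0.6958 ≈ 6421.0 kW (5 s.f.)

6421.0 kW


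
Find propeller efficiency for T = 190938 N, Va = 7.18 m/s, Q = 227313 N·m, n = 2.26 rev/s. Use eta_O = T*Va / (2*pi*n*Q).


Formula: eta = T * Va / (2 * pi * n * Q)
Step 1 — numerator = T * Va = 190938 * 7.18 = 1370934.84
Step 2 — 2 * pi * n = 2 * pi * 2.26 = 14.199999
Step 3 — denominator = 14.199999 * 227313 = 3227844.37
Step 4 — eta = 1370934.84 / 3227844.37 ≈ 0.42472 (5 s.f.)

0.42472


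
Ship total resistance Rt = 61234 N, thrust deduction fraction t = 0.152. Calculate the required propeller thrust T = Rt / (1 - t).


Formula: T = Rt / (1 - t)
Step 1 — (1 - t) = 1 - 0.152 = 0.848
Step 2 — T = 61234 / 0.848 ≈ 72210 N (5 s.f.)

72210 N


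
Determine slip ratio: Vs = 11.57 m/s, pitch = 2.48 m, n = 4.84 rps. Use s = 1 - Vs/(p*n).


Formula: s = 1 - Vs / (p * n)
Step 1 — p * n = 2.48 * 4.84 = 12.0032
Step 2 — Vs / (p*n) = 11.57 / 12.0032 = 0.96391 (6 d.p.)
Step 3 — s = 1 - 0.96391 = 0.03609

0.03609


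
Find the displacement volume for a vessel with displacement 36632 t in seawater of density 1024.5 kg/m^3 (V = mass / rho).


Formula: V = mass / rho
Step 1 — convert tonnes to kg: 36632 t * 1000 = 36632000 kg
Step 2 — V = 36632000 / 1024.5 ≈ 35756 m^3 (5 s.f.)

35756 m^3


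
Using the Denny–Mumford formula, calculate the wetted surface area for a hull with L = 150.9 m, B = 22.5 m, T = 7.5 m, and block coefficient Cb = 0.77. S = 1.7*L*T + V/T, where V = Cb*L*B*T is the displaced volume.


Formula: S = 1.7*L*T + V/T with V = Cb*L*B*T, i.e. S = L * (1.7*T + Cb*B)
Step 1 — 1.7*T = 1.7 * 7.5 = 12.75 m
Step 2 — Cb*B = 0.77 * 22.5 = 17.325 m
Step 3 — 1.7*T + Cb*B = 12.75 + 17.325 = 30.075 m
Step 4 — S = 150.9 * 30.075 ≈ 4538.3 m^2 (5 s.f.)

4538.3 m^2


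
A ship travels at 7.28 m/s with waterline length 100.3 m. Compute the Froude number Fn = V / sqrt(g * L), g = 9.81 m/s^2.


Formula: Fn = V / sqrt(g * L)
Step 1 — g * L = 9.81 * 100.3 = 983.943
Step 2 — sqrt(g * L) = sqrt(983.943) = 31.367866
Step 3 — Fn = 7.28 / 31.367866 ≈ 0.23208 (5 s.f.)

0.23208


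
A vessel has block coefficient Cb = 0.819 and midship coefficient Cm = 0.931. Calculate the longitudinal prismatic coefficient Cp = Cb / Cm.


Formula: Cp = Cb / Cm
Substituting: Cp = 0.819 / 0.931
Result: Cp ≈ 0.87970 (5 s.f.)

0.87970


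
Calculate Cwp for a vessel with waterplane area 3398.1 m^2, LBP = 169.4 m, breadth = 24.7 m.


Formula: Cwp = Aw / (L * B)
Step 1 — L * B = 169.4 * 24.7 = 4184.18 m^2
Step 2 — Cwp = 3398.1 / 4184.18 ≈ 0.81213 (5 s.f.)

0.81213


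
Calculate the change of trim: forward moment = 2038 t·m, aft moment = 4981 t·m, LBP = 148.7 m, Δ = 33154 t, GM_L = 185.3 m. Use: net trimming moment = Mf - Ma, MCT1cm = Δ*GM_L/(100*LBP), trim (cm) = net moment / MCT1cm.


Formula: net trimming moment = Mf - Ma; MCT1cm = Δ*GM_L/(100*LBP); trim = net moment / MCT1cm
Step 1 — net trimming moment = 2038 - 4981 = -2943 t·m
Step 2 — MCT1cm = 33154 * 185.3 / (100 * 148.7) = 413.143 t·m/cm
Step 3 — trim = -2943 / 413.143 ≈ -7.1234 cm (5 s.f.)

-7.1234 cm


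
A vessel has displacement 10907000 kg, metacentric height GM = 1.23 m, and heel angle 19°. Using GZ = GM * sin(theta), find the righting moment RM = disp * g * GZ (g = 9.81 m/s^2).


Formula: GZ = GM * sin(theta); RM = disp * g * GZ
Step 1 — GZ = 1.23 * sin(19°) = 1.23 * 0.325568 = 0.400449 m
Step 2 — RM = 10907000 * 9.81 * 0.400449 ≈ 42847000 N·m (5 s.f.)

42847000 N·m


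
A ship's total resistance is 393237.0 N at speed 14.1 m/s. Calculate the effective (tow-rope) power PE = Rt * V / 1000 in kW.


Formula: PE = Rt * V / 1000 (kW)
Step 1 — PE (W) = 393237.0 * 14.1 = 5544641.7 W
Step 2 — PE (kW) = 5544641.7 / 1000 ≈ 5544.6 kW (5 s.f.)

5544.6 kW


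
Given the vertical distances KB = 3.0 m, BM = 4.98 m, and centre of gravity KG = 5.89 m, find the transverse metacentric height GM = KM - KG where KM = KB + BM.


Formula: GM = KB + BM - KG
Step 1 — KM = KB + BM = 3.0 + 4.98 = 7.98 m
Step 2 — GM = KM - KG = 7.98 - 5.89 = 2.09 m

2.09 m


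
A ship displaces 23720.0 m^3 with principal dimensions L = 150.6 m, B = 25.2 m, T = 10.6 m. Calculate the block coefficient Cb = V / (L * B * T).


Formula: Cb = V / (L * B * T)
Step 1 — L * B * T = 150.6 * 25.2 * 10.6 = 40228.272 m^3
Step 2 — Cb = 23720.0 / 40228.272 ≈ 0.58964 (5 s.f.)

0.58964


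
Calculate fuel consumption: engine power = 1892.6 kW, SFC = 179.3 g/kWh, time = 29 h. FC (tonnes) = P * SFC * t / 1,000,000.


Formula: FC (tonnes) = P * SFC * t / 1,000,000
Step 1 — P * SFC * t = 1892.6 * 179.3 * 29 = 9840952.22 g
Step 2 — FC (tonnes) = 9840952.22 / 1,000,000 ≈ 9.8410 tonnes (5 s.f.)

9.8410 tonnes


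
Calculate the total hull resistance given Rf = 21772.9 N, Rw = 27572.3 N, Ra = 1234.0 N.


Formula: Rt = Rf + Rw + Ra
Substituting: Rt = 21772.9 + 27572.3 + 1234.0
Result: Rt = 50579.2 N

50579.2 N


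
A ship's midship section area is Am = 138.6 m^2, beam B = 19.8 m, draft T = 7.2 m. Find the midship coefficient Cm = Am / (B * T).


Formula: Cm = Am / (B * T)
Step 1 — B * T = 19.8 * 7.2 = 142.56 m^2
Step 2 — Cm = 138.6 / 142.56 ≈ 0.97222 (5 s.f.)

0.97222


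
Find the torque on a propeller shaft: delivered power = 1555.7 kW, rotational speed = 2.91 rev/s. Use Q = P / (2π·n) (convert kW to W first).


Formula: Q = P_W / (2 * pi * n)
Step 1 — P_W = 1555.7 kW * 1000 = 1555700.0 W
Step 2 — 2 * pi * n = 2 * pi * 2.91 = 18.284069
Step 3 — Q = 1555700.0 / 18.284069 ≈ 85085 N·m (5 s.f.)

85085 N·m


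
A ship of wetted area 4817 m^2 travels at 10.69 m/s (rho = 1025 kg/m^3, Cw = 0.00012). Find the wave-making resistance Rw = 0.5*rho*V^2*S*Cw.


Formula: Rw = 0.5 * rho * V^2 * S * Cw
Step 1 — V^2 = 10.69^2 = 114.2761
Step 2 — 0.5 * rho * V^2 = 0.5 * 1025 * 114.2761 = 58566.50125
Step 3 — Rw = 58566.50125 * 4817 * 0.00012 ≈ 33854 N (5 s.f.)

33854 N


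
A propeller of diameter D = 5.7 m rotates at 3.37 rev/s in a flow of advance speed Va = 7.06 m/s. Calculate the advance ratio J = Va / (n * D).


Formula: J = Va / (n * D)
Step 1 — n * D = 3.37 * 5.7 = 19.209
Step 2 — J = 7.06 / 19.209 ≈ 0.36754 (5 s.f.)

0.36754


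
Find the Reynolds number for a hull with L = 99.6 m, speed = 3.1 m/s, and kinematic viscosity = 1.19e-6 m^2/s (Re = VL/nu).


Formula: Re = V * L / nu
Step 1 — V * L = 3.1 * 99.6 = 308.76 m^2/s
Step 2 — Re = 308.76 / 1.19e-6 = 2.59e+08

2.59e+08


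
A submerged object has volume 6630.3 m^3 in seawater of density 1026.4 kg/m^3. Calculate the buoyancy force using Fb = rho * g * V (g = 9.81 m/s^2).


Formula: Fb = rho * g * V
Substituting: Fb = 1026.4 * 9.81 * 6630.3
Intermediate: 1026.4 * 9.81 = 10068.984
Result: Fb = 10068.984 * 6630.3 ≈ 66760000 N (5 s.f.)

66760000 N


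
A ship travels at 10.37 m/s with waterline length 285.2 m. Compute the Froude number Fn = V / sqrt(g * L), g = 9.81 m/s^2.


Formula: Fn = V / sqrt(g * L)
Step 1 — g * L = 9.81 * 285.2 = 2797.812
Step 2 — sqrt(g * L) = sqrt(2797.812) = 52.894348
Step 3 — Fn = 10.37 / 52.894348 ≈ 0.19605 (5 s.f.)

0.19605


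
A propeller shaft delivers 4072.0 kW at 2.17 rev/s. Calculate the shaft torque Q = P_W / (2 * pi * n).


Formula: Q = P_W / (2 * pi * n)
Step 1 — P_W = 4072.0 kW * 1000 = 4072000.0 W
Step 2 — 2 * pi * n = 2 * pi * 2.17 = 13.634512
Step 3 — Q = 4072000.0 / 13.634512 ≈ 298650 N·m (5 s.f.)

298650 N·m


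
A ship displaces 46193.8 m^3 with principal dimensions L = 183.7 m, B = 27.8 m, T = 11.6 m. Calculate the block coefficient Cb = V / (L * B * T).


Formula: Cb = V / (L * B * T)
Step 1 — L * B * T = 183.7 * 27.8 * 11.6 = 59239.576 m^3
Step 2 — Cb = 46193.8 / 59239.576 ≈ 0.77978 (5 s.f.)

0.77978


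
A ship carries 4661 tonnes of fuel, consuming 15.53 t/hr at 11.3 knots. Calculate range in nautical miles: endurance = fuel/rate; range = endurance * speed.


Formula: endurance = fuel / rate; range = endurance * speed
Step 1 — endurance = 4661 / 15.53 = 300.1288 hours
Step 2 — range = 300.1288 * 11.3 ≈ 3391.5 nautical miles (5 s.f.)

3391.5 NM


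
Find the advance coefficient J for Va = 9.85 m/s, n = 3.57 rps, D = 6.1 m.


Formula: J = Va / (n * D)
Step 1 — n * D = 3.57 * 6.1 = 21.777
Step 2 — J = 9.85 / 21.777 ≈ 0.45231 (5 s.f.)

0.45231


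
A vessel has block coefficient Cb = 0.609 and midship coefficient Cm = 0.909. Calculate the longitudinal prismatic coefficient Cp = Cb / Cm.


Formula: Cp = Cb / Cm
Substituting: Cp = 0.609 / 0.909
Result: Cp ≈ 0.66997 (5 s.f.)

0.66997


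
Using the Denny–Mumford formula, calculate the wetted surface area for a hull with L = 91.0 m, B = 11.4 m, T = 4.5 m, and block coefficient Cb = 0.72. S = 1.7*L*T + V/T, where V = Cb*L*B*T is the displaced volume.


Formula: S = 1.7*L*T + V/T with V = Cb*L*B*T, i.e. S = L * (1.7*T + Cb*B)
Step 1 — 1.7*T = 1.7 * 4.5 = 7.65 m
Step 2 — Cb*B = 0.72 * 11.4 = 8.208 m
Step 3 — 1.7*T + Cb*B = 7.65 + 8.208 = 15.858 m
Step 4 — S = 91.0 * 15.858 ≈ 1443.1 m^2 (5 s.f.)

1443.1 m^2


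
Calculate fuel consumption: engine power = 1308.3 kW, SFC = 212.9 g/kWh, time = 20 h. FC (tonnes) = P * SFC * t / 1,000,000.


Formula: FC (tonnes) = P * SFC * t / 1,000,000
Step 1 — P * SFC * t = 1308.3 * 212.9 * 20 = 5570741.4 g
Step 2 — FC (tonnes) = 5570741.4 / 1,000,000 ≈ 5.5707 tonnes (5 s.f.)

5.5707 tonnes


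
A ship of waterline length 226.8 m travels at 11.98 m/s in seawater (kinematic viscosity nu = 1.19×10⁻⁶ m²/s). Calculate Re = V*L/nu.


Formula: Re = V * L / nu
Step 1 — V * L = 11.98 * 226.8 = 2717.064 m^2/s
Step 2 — Re = 2717.064 / 1.19e-6 = 2.28e+09

2.28e+09


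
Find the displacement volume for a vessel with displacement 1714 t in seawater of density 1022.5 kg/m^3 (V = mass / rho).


Formula: V = mass / rho
Step 1 — convert tonnes to kg: 1714 t * 1000 = 1714000 kg
Step 2 — V = 1714000 / 1022.5 ≈ 1676.3 m^3 (5 s.f.)

1676.3 m^3


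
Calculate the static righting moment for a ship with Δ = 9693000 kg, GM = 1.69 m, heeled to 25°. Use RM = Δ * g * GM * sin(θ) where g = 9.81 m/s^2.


Formula: GZ = GM * sin(theta); RM = disp * g * GZ
Step 1 — GZ = 1.69 * sin(25°) = 1.69 * 0.422618 = 0.714224 m
Step 2 — RM = 9693000 * 9.81 * 0.714224 ≈ 67914000 N·m (5 s.f.)

67914000 N·m


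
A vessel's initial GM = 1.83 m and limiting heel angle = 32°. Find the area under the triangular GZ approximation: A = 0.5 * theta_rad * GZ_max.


Formula: GZ_max = GM * sin(theta); Area = 0.5 * theta_rad * GZ_max
Step 1 — GZ_max = 1.83 * sin(32°) = 1.83 * 0.529919 = 0.969752 m
Step 2 — theta_rad = 32 * pi/180 = 0.558505 rad
Step 3 — Area = 0.5 * 0.558505 * 0.969752 ≈ 0.27081 m·rad (5 s.f.)

0.27081 m·rad


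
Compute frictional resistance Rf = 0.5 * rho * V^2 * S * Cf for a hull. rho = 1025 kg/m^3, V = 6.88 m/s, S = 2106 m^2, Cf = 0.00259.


Formula: Rf = 0.5 * rho * V^2 * S * Cf
Step 1 — V^2 = 6.88^2 = 47.3344
Step 2 — 0.5 * rho * V^2 = 0.5 * 1025 * 47.3344 = 24258.88
Step 3 — Rf = 24258.88 * 2106 * 0.00259 ≈ 132320 N (5 s.f.)

132320 N


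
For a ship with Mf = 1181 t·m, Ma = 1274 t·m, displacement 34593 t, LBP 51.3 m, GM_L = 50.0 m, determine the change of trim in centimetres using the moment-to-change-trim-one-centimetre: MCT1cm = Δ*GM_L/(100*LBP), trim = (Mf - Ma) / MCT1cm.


Formula: net trimming moment = Mf - Ma; MCT1cm = Δ*GM_L/(100*LBP); trim = net moment / MCT1cm
Step 1 — net trimming moment = 1181 - 1274 = -93 t·m
Step 2 — MCT1cm = 34593 * 50.0 / (100 * 51.3) = 337.1637 t·m/cm
Step 3 — trim = -93 / 337.1637 ≈ -0.27583 cm (5 s.f.)

-0.27583 cm


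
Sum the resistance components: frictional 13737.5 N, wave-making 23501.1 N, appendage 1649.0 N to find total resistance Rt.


Formula: Rt = Rf + Rw + Ra
Substituting: Rt = 13737.5 + 23501.1 + 1649.0
Result: Rt = 38887.6 N

38887.6 N


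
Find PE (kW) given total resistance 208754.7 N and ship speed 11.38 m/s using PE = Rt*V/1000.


Formula: PE = Rt * V / 1000 (kW)
Step 1 — PE (W) = 208754.7 * 11.38 = 2375628.486 W
Step 2 — PE (kW) = 2375628.486 / 1000 ≈ 2375.6 kW (5 s.f.)

2375.6 kW


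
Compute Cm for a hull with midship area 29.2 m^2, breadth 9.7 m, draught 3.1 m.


Formula: Cm = Am / (B * T)
Step 1 — B * T = 9.7 * 3.1 = 30.07 m^2
Step 2 — Cm = 29.2 / 30.07 ≈ 0.97107 (5 s.f.)

0.97107


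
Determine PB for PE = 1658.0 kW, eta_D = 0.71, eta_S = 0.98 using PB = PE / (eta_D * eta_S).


Formula: PB = PE / (eta_D * eta_S)
Step 1 — combined efficiency = eta_D * eta_S = 0.71 * 0.98 = 0.6958
Step 2 — PB = 1658.0 / 0.6958 ≈ 2382.9 kW (5 s.f.)

2382.9 kW


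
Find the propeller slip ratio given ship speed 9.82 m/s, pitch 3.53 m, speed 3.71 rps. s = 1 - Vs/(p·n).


Formula: s = 1 - Vs / (p * n)
Step 1 — p * n = 3.53 * 3.71 = 13.0963
Step 2 — Vs / (p*n) = 9.82 / 13.0963 = 0.74983 (6 d.p.)
Step 3 — s = 1 - 0.74983 = 0.25017

0.25017


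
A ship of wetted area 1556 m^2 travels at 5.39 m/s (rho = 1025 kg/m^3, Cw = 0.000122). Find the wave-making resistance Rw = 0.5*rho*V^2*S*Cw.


Formula: Rw = 0.5 * rho * V^2 * S * Cw
Step 1 — V^2 = 5.39^2 = 29.0521
Step 2 — 0.5 * rho * V^2 = 0.5 * 1025 * 29.0521 = 14889.20125
Step 3 — Rw = 14889.20125 * 1556 * 0.000122 ≈ 2826.4 N (5 s.f.)

2826.4 N


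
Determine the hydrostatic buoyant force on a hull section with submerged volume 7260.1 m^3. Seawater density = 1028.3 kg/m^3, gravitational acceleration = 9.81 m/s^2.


Formula: Fb = rho * g * V
Substituting: Fb = 1028.3 * 9.81 * 7260.1
Intermediate: 1028.3 * 9.81 = 10087.623
Result: Fb = 10087.623 * 7260.1 ≈ 73237000 N (5 s.f.)

73237000 N


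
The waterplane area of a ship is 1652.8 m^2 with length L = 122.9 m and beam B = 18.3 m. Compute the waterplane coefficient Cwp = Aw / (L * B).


Formula: Cwp = Aw / (L * B)
Step 1 — L * B = 122.9 * 18.3 = 2249.07 m^2
Step 2 — Cwp = 1652.8 / 2249.07 ≈ 0.73488 (5 s.f.)

0.73488
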